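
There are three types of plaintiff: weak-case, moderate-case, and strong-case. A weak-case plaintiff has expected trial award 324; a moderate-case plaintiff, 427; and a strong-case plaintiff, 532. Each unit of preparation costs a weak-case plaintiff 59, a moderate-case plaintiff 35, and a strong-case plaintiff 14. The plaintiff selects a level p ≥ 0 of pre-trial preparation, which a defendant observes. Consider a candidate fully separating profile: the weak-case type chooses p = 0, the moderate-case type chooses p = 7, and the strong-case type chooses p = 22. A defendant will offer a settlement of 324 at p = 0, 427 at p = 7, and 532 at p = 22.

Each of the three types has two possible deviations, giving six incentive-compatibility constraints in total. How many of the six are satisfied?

Strong-case (own payoff 532 − 14×22 = 224): to p=0 gives 324 → profitable ✗; to p=7 gives 427 − 14×7 = 329 → profitable ✗.
Moderate-case (own payoff 427 − 35×7 = 182): to p=0 gives 324 → profitable ✗; to p=22 gives 532 − 35×22 = -238 → no gain ✓.
Weak-case (own payoff 324): to p=7 gives 427 − 59×7 = 14 → no gain ✓; to p=22 gives 532 − 59×22 = -766 → no gain ✓.
3 of the 6 constraints hold; not an equilibrium.

3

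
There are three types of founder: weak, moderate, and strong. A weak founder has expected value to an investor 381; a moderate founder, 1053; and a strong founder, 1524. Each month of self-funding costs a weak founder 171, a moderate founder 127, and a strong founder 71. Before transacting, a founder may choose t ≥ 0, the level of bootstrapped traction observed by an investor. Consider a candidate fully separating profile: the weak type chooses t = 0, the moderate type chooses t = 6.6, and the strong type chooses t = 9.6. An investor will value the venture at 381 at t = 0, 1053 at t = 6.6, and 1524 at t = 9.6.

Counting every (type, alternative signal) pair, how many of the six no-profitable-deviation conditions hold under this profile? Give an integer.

4

Moderate (own payoff 1053 − 127×6.6 = 214.8): to t=0 gives 381 → profitable ✗; to t=9.6 gives 1524 − 127×9.6 = 304.8 → profitable ✗.
Weak (own payoff 381): to t=6.6 gives 1053 − 171×6.6 = -75.6 → no gain ✓; to t=9.6 gives 1524 − 171×9.6 = -117.6 → no gain ✓.
Strong (own payoff 1524 − 71×9.6 = 842.4): to t=0 gives 381 → no gain ✓; to t=6.6 gives 1053 − 71×6.6 = 584.4 → no gain ✓.
4 of the 6 constraints hold; not an equilibrium.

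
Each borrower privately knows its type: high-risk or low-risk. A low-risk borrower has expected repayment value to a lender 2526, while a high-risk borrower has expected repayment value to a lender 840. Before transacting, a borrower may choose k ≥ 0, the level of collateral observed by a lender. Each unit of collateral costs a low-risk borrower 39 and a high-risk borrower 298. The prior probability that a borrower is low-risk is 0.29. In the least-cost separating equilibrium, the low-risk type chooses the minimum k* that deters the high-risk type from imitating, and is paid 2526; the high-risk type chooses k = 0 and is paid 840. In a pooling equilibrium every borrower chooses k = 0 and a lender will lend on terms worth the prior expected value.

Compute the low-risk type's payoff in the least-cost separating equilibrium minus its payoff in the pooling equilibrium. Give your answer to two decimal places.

Least-cost separating signal: k* solves 840 = 2526 − 298·k*, so k* = (2526 − 840)/298 ≈ 5.6577.
Low-risk type's separating payoff: 2526 − 39 × k* = 2526 − 39 × (2526 − 840)/298 = 2526 − 65754/298 ≈ 2305.3490.
Pooling payoff: 0.29 × 2526 + 0.71 × 840 = 1328.94.
Difference: 2305.3490 − 1328.94 = 976.409, i.e. 976.41 to two decimal places.
The low-risk type prefers to separate.

976.41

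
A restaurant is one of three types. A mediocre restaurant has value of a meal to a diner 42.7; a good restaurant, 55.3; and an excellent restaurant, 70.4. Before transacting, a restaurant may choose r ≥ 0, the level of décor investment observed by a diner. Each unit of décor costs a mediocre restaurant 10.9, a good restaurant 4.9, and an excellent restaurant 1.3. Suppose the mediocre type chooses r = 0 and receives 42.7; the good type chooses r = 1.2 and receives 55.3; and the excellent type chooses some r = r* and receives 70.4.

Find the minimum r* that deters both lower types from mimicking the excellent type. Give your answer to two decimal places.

Mediocre type (on-path payoff 42.7) won't mimic when 42.7 ≥ 70.4 − 10.9·r*, i.e. r* ≥ 2.54.
Good type (on-path payoff 55.3 − 4.9×1.2 = 49.42) won't mimic when 49.42 ≥ 70.4 − 4.9·r*, i.e. r* ≥ 4.28.
Both must hold, so r* = max(2.54, 4.28) = 4.28. The good type's constraint binds.

4.28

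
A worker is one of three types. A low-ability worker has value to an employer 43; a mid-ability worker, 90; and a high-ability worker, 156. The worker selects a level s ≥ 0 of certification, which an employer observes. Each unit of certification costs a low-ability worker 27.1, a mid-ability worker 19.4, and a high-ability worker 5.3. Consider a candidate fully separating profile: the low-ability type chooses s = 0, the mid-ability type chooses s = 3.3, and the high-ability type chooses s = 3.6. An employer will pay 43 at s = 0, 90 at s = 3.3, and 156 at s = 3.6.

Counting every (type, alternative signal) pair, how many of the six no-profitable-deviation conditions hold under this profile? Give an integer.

3

High-ability (own payoff 156 − 5.3×3.6 = 136.92): to s=0 gives 43 → no gain ✓; to s=3.3 gives 90 − 5.3×3.3 = 72.51 → no gain ✓.
Low-ability (own payoff 43): to s=3.3 gives 90 − 27.1×3.3 = 0.57 → no gain ✓; to s=3.6 gives 156 − 27.1×3.6 = 58.44 → profitable ✗.
Mid-ability (own payoff 90 − 19.4×3.3 = 25.98): to s=0 gives 43 → profitable ✗; to s=3.6 gives 156 − 19.4×3.6 = 86.16 → profitable ✗.
3 of the 6 constraints hold; not an equilibrium.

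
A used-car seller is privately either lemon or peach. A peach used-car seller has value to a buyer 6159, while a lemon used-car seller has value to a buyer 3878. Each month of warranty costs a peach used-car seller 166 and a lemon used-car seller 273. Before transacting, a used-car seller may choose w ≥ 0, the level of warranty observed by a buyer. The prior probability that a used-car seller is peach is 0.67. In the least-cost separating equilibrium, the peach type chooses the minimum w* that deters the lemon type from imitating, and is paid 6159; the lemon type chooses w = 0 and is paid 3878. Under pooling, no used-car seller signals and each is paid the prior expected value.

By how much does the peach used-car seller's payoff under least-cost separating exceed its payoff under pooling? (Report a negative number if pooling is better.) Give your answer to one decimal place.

-634.3

Least-cost separating signal: w* solves 3878 = 6159 − 273·w*, so w* = (6159 − 3878)/273 ≈ 8.3553.
Peach type's separating payoff: 6159 − 166 × w* = 6159 − 166 × (6159 − 3878)/273 = 6159 − 378646/273 ≈ 4772.018.
Pooling payoff: 0.67 × 6159 + 0.33 × 3878 = 5406.27.
Difference: 4772.018 − 5406.27 = -634.252, i.e. -634.3 to one decimal place.
The peach type would prefer the pooling outcome.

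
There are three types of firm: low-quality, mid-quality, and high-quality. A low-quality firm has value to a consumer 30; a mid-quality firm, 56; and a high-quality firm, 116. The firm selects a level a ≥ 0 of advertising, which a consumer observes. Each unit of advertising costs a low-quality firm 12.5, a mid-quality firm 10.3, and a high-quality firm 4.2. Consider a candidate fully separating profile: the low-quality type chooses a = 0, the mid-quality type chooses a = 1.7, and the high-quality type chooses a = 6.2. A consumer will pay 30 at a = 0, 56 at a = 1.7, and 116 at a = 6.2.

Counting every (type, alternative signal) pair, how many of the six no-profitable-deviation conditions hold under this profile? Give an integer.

3

High-quality (own payoff 116 − 4.2×6.2 = 89.96): to a=0 gives 30 → no gain ✓; to a=1.7 gives 56 − 4.2×1.7 = 48.86 → no gain ✓.
Mid-quality (own payoff 56 − 10.3×1.7 = 38.49): to a=0 gives 30 → no gain ✓; to a=6.2 gives 116 − 10.3×6.2 = 52.14 → profitable ✗.
Low-quality (own payoff 30): to a=1.7 gives 56 − 12.5×1.7 = 34.75 → profitable ✗; to a=6.2 gives 116 − 12.5×6.2 = 38.5 → profitable ✗.
3 of the 6 constraints hold; not an equilibrium.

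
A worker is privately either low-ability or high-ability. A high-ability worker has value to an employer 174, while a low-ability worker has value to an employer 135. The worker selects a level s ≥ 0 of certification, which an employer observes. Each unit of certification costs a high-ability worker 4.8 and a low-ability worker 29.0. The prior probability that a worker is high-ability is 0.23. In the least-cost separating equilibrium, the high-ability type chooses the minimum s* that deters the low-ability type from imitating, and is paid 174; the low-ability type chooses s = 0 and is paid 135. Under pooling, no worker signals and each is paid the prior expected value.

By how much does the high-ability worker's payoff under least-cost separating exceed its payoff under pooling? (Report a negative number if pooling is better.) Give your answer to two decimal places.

Least-cost separating signal: s* solves 135 = 174 − 29.0·s*, so s* = (174 − 135)/29.0 ≈ 1.3448.
High-ability type's separating payoff: 174 − 4.8 × s* = 174 − 4.8 × (174 − 135)/29.0 = 174 − 187.2/29.0 ≈ 167.5448.
Pooling payoff: 0.23 × 174 + 0.77 × 135 = 143.97.
Difference: 167.5448 − 143.97 = 23.5748, i.e. 23.57 to two decimal places.
The high-ability type prefers to separate.

23.57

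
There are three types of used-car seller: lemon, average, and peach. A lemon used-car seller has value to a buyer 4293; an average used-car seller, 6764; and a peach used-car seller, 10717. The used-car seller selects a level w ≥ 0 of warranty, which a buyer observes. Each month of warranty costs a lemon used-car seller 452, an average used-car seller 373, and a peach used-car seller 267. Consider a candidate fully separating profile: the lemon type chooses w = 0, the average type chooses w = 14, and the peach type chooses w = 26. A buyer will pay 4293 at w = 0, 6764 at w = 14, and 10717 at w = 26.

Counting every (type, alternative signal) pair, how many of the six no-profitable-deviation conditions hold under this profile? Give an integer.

4

Lemon (own payoff 4293): to w=14 gives 6764 − 452×14 = 436 → no gain ✓; to w=26 gives 10717 − 452×26 = -1035 → no gain ✓.
Peach (own payoff 10717 − 267×26 = 3775): to w=0 gives 4293 → profitable ✗; to w=14 gives 6764 − 267×14 = 3026 → no gain ✓.
Average (own payoff 6764 − 373×14 = 1542): to w=0 gives 4293 → profitable ✗; to w=26 gives 10717 − 373×26 = 1019 → no gain ✓.
4 of the 6 constraints hold; not an equilibrium.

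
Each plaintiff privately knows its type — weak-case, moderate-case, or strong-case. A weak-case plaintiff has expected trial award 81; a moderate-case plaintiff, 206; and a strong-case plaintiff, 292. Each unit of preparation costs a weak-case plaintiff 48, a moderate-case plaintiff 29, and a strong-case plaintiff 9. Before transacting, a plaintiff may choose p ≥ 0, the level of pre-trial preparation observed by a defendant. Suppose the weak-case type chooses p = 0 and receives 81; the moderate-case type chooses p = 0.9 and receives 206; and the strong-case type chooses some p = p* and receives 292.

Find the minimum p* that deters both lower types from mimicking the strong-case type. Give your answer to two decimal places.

4.40

Moderate-case type (on-path payoff 206 − 29×0.9 = 179.9) won't mimic when 179.9 ≥ 292 − 29·p*, i.e. p* ≥ 3.87.
Weak-case type (on-path payoff 81) won't mimic when 81 ≥ 292 − 48·p*, i.e. p* ≥ 4.40.
Both must hold, so p* = max(4.40, 3.87) = 4.40. The weak-case type's constraint binds.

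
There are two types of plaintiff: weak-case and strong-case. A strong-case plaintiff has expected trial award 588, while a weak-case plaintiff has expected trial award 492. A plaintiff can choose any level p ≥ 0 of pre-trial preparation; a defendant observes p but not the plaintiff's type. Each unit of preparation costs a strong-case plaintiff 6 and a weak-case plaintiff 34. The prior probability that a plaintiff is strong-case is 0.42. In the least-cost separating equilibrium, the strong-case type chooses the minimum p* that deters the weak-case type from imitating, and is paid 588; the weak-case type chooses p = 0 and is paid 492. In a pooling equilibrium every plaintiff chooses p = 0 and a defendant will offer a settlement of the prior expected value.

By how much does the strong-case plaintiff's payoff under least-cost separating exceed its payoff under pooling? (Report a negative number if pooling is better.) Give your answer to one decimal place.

38.7

Least-cost separating signal: p* solves 492 = 588 − 34·p*, so p* = (588 − 492)/34 ≈ 2.8235.
Strong-case type's separating payoff: 588 − 6 × p* = 588 − 6 × (588 − 492)/34 = 588 − 576/34 ≈ 571.059.
Pooling payoff: 0.42 × 588 + 0.58 × 492 = 532.32.
Difference: 571.059 − 532.32 = 38.739, i.e. 38.7 to one decimal place.
The strong-case type prefers to separate.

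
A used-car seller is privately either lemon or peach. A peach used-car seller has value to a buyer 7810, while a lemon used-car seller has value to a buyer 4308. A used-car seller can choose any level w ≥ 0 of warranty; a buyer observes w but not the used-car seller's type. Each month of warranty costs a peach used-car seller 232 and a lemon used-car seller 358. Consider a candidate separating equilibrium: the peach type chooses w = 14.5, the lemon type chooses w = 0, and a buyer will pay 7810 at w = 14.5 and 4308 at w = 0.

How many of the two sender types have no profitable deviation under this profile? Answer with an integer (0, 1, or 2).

Peach type: signal → 7810 − 232 × 14.5 = 4446; deviate to 0 → 4308. IC holds (4446 ≥ 4308).
Lemon type: stay at 0 → 4308; mimic → 7810 − 358 × 14.5 = 2619. IC holds (4308 ≥ 2619).
2 of 2 constraints hold, so this is a separating equilibrium.

2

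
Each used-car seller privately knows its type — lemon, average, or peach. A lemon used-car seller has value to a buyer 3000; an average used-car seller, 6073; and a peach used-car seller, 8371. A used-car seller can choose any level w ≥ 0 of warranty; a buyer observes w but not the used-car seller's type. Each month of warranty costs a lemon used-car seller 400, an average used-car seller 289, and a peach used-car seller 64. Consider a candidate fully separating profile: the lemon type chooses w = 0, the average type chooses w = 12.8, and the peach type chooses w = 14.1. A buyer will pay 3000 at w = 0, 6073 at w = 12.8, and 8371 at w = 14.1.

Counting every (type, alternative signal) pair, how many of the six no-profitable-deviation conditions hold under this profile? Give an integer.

4

Peach (own payoff 8371 − 64×14.1 = 7468.6): to w=0 gives 3000 → no gain ✓; to w=12.8 gives 6073 − 64×12.8 = 5253.8 → no gain ✓.
Lemon (own payoff 3000): to w=12.8 gives 6073 − 400×12.8 = 953 → no gain ✓; to w=14.1 gives 8371 − 400×14.1 = 2731 → no gain ✓.
Average (own payoff 6073 − 289×12.8 = 2373.8): to w=0 gives 3000 → profitable ✗; to w=14.1 gives 8371 − 289×14.1 = 4296.1 → profitable ✗.
4 of the 6 constraints hold; not an equilibrium.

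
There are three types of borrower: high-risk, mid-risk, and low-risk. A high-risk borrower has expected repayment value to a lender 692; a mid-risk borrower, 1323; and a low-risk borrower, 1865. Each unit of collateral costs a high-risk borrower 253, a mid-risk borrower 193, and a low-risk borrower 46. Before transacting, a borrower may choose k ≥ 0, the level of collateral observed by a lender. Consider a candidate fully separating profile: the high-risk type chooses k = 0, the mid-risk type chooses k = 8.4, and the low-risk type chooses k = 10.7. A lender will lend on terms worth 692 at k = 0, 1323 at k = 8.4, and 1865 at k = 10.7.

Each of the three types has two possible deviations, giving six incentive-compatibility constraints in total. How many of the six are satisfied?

4

Low-risk (own payoff 1865 − 46×10.7 = 1372.8): to k=0 gives 692 → no gain ✓; to k=8.4 gives 1323 − 46×8.4 = 936.6 → no gain ✓.
Mid-risk (own payoff 1323 − 193×8.4 = -298.2): to k=0 gives 692 → profitable ✗; to k=10.7 gives 1865 − 193×10.7 = -200.1 → profitable ✗.
High-risk (own payoff 692): to k=8.4 gives 1323 − 253×8.4 = -802.2 → no gain ✓; to k=10.7 gives 1865 − 253×10.7 = -842.1 → no gain ✓.
4 of the 6 constraints hold; not an equilibrium.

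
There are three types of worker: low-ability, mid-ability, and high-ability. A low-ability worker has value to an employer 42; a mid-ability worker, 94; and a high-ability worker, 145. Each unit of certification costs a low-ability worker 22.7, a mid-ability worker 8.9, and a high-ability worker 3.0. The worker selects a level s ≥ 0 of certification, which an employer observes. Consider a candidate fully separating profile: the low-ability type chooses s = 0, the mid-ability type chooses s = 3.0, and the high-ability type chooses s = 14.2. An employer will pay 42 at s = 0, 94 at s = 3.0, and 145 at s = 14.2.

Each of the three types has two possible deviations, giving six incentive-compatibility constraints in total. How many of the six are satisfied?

High-ability (own payoff 145 − 3.0×14.2 = 102.4): to s=0 gives 42 → no gain ✓; to s=3.0 gives 94 − 3.0×3.0 = 85 → no gain ✓.
Low-ability (own payoff 42): to s=3.0 gives 94 − 22.7×3.0 = 25.9 → no gain ✓; to s=14.2 gives 145 − 22.7×14.2 = -177.34 → no gain ✓.
Mid-ability (own payoff 94 − 8.9×3.0 = 67.3): to s=0 gives 42 → no gain ✓; to s=14.2 gives 145 − 8.9×14.2 = 18.62 → no gain ✓.
6 of the 6 constraints hold; this profile is a separating equilibrium.

6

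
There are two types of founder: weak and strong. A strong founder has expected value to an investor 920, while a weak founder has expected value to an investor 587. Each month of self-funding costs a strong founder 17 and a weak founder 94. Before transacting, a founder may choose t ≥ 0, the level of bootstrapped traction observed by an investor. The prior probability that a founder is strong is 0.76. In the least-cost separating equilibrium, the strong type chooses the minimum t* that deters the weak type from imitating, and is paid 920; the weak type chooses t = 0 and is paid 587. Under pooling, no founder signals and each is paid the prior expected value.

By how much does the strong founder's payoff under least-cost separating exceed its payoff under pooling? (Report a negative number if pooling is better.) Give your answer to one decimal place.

19.7

Least-cost separating signal: t* solves 587 = 920 − 94·t*, so t* = (920 − 587)/94 ≈ 3.5426.
Strong type's separating payoff: 920 − 17 × t* = 920 − 17 × (920 − 587)/94 = 920 − 5661/94 ≈ 859.777.
Pooling payoff: 0.76 × 920 + 0.24 × 587 = 840.08.
Difference: 859.777 − 840.08 = 19.697, i.e. 19.7 to one decimal place.
The strong type prefers to separate.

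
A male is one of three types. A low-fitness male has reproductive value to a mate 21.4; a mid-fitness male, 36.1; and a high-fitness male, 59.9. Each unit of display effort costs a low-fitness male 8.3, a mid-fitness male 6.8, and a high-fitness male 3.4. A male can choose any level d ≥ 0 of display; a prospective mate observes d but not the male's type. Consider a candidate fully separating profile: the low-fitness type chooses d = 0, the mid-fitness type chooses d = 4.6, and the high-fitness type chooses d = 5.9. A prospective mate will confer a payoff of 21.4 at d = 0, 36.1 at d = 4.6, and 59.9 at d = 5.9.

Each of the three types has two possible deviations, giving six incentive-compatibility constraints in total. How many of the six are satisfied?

Mid-fitness (own payoff 36.1 − 6.8×4.6 = 4.82): to d=0 gives 21.4 → profitable ✗; to d=5.9 gives 59.9 − 6.8×5.9 = 19.78 → profitable ✗.
High-fitness (own payoff 59.9 − 3.4×5.9 = 39.84): to d=0 gives 21.4 → no gain ✓; to d=4.6 gives 36.1 − 3.4×4.6 = 20.46 → no gain ✓.
Low-fitness (own payoff 21.4): to d=4.6 gives 36.1 − 8.3×4.6 = -2.08 → no gain ✓; to d=5.9 gives 59.9 − 8.3×5.9 = 10.93 → no gain ✓.
4 of the 6 constraints hold; not an equilibrium.

4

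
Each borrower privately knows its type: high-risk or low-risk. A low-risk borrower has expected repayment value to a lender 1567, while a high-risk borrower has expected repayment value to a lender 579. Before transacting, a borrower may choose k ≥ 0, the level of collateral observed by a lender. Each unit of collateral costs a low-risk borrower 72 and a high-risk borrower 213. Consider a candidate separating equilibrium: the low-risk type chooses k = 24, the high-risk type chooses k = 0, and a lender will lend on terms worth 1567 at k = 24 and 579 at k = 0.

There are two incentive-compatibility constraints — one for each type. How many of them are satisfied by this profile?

Low-risk type: signal → 1567 − 72 × 24 = -161; deviate to 0 → 579. IC fails (-161 < 579).
High-risk type: stay at 0 → 579; mimic → 1567 − 213 × 24 = -3545. IC holds (579 ≥ -3545).
1 of 2 constraints hold, so this profile is not an equilibrium.

1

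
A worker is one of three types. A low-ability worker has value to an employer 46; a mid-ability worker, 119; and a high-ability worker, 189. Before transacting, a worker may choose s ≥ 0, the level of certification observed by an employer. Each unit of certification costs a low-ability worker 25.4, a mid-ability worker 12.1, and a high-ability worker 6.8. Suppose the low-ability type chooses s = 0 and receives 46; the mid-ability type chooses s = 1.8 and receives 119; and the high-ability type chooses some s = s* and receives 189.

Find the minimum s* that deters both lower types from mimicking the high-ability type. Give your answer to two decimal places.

7.59

Mid-ability type (on-path payoff 119 − 12.1×1.8 = 97.22) won't mimic when 97.22 ≥ 189 − 12.1·s*, i.e. s* ≥ 7.59.
Low-ability type (on-path payoff 46) won't mimic when 46 ≥ 189 − 25.4·s*, i.e. s* ≥ 5.63.
Both must hold, so s* = max(5.63, 7.59) = 7.59. The mid-ability type's constraint binds.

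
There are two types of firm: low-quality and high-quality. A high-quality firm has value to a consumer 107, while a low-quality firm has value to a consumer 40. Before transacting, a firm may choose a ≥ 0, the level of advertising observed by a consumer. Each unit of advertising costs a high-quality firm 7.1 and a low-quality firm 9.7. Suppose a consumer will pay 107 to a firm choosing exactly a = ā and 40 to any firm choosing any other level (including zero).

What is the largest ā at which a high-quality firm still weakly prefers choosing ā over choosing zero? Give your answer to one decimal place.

Choosing ā yields the high-quality type 107 − 7.1·ā; choosing zero yields 40.
The high-quality type is indifferent at 107 − 7.1·ā = 40, i.e. ā = (107 − 40) / 7.1 ≈ 9.4.
For any ā above 9.4 the high-quality type would rather pool at zero, so separation collapses.

9.4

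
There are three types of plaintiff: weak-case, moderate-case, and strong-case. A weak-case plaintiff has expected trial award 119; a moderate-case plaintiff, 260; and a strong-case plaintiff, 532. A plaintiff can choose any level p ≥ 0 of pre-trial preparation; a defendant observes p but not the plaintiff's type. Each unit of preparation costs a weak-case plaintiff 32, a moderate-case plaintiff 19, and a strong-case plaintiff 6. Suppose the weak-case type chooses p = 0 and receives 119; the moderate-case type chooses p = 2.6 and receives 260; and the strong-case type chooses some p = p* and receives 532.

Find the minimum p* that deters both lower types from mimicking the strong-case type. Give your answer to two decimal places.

Moderate-case type (on-path payoff 260 − 19×2.6 = 210.6) won't mimic when 210.6 ≥ 532 − 19·p*, i.e. p* ≥ 16.92.
Weak-case type (on-path payoff 119) won't mimic when 119 ≥ 532 − 32·p*, i.e. p* ≥ 12.91.
Both must hold, so p* = max(12.91, 16.92) = 16.92. The moderate-case type's constraint binds.

16.92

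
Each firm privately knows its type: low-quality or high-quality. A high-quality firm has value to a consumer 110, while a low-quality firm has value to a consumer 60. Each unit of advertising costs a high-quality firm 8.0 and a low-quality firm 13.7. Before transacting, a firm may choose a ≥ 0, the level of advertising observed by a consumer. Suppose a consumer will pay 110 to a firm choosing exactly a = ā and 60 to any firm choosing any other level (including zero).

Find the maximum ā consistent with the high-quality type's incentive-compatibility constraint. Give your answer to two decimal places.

Choosing ā yields the high-quality type 110 − 8.0·ā; choosing zero yields 60.
The high-quality type is indifferent at 110 − 8.0·ā = 60, i.e. ā = (110 − 60) / 8.0 = 6.25.
For any ā above 6.25 the high-quality type would rather pool at zero, so separation collapses.

6.25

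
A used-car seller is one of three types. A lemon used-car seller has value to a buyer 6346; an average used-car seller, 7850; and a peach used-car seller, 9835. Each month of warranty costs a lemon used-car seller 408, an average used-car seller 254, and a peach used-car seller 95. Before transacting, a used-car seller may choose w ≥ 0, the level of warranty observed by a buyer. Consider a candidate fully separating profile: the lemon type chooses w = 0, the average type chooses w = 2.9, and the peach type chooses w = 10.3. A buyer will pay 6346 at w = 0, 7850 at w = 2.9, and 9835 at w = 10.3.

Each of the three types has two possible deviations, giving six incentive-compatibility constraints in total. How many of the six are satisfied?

Peach (own payoff 9835 − 95×10.3 = 8856.5): to w=0 gives 6346 → no gain ✓; to w=2.9 gives 7850 − 95×2.9 = 7574.5 → no gain ✓.
Lemon (own payoff 6346): to w=2.9 gives 7850 − 408×2.9 = 6666.8 → profitable ✗; to w=10.3 gives 9835 − 408×10.3 = 5632.6 → no gain ✓.
Average (own payoff 7850 − 254×2.9 = 7113.4): to w=0 gives 6346 → no gain ✓; to w=10.3 gives 9835 − 254×10.3 = 7218.8 → profitable ✗.
4 of the 6 constraints hold; not an equilibrium.

4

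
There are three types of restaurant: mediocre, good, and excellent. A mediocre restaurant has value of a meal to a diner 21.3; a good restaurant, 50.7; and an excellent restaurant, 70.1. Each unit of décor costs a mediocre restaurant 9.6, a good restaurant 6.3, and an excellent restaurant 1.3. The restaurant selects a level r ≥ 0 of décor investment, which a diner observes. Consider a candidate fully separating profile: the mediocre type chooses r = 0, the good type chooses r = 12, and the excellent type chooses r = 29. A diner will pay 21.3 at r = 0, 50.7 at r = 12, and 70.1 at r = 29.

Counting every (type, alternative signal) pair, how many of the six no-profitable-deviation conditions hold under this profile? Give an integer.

4

Good (own payoff 50.7 − 6.3×12 = -24.9): to r=0 gives 21.3 → profitable ✗; to r=29 gives 70.1 − 6.3×29 = -112.6 → no gain ✓.
Excellent (own payoff 70.1 − 1.3×29 = 32.4): to r=0 gives 21.3 → no gain ✓; to r=12 gives 50.7 − 1.3×12 = 35.1 → profitable ✗.
Mediocre (own payoff 21.3): to r=12 gives 50.7 − 9.6×12 = -64.5 → no gain ✓; to r=29 gives 70.1 − 9.6×29 = -208.3 → no gain ✓.
4 of the 6 constraints hold; not an equilibrium.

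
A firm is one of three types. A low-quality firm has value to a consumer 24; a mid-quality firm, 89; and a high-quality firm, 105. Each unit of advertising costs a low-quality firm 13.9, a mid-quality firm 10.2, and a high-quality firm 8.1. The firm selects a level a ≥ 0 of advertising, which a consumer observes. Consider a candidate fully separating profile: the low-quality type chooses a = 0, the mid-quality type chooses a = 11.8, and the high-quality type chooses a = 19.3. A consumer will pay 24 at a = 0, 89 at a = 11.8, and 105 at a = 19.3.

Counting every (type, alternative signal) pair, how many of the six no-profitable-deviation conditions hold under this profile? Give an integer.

3

Low-quality (own payoff 24): to a=11.8 gives 89 − 13.9×11.8 = -75.02 → no gain ✓; to a=19.3 gives 105 − 13.9×19.3 = -163.27 → no gain ✓.
Mid-quality (own payoff 89 − 10.2×11.8 = -31.36): to a=0 gives 24 → profitable ✗; to a=19.3 gives 105 − 10.2×19.3 = -91.86 → no gain ✓.
High-quality (own payoff 105 − 8.1×19.3 = -51.33): to a=0 gives 24 → profitable ✗; to a=11.8 gives 89 − 8.1×11.8 = -6.58 → profitable ✗.
3 of the 6 constraints hold; not an equilibrium.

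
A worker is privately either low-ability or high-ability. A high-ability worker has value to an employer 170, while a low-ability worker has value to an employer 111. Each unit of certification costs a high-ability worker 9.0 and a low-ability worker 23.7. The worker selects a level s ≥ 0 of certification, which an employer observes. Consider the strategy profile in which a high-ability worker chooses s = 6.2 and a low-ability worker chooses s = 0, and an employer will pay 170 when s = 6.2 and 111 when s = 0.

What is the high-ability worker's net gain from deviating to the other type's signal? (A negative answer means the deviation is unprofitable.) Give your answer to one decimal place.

-3.2

Playing s = 6.2 the high-ability worker receives 170 − 9.0 × 6.2 = 114.2.
Deviating to s = 0 yields 111 instead.
Gain from deviating: 111 − 114.2 = -3.2.
The gain is negative, so the high-ability type's incentive-compatibility constraint is satisfied.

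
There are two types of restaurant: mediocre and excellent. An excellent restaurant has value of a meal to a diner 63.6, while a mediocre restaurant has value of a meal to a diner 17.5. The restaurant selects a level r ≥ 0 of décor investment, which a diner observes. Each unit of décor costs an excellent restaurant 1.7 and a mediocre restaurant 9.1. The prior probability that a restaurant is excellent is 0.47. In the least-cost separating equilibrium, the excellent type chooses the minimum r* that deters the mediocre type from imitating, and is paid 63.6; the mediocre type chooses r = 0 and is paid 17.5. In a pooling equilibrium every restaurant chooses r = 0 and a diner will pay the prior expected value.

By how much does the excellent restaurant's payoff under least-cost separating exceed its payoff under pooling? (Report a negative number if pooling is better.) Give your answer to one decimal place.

Least-cost separating signal: r* solves 17.5 = 63.6 − 9.1·r*, so r* = (63.6 − 17.5)/9.1 ≈ 5.0659.
Excellent type's separating payoff: 63.6 − 1.7 × r* = 63.6 − 1.7 × (63.6 − 17.5)/9.1 = 63.6 − 78.37/9.1 ≈ 54.988.
Pooling payoff: 0.47 × 63.6 + 0.53 × 17.5 = 39.167.
Difference: 54.988 − 39.167 = 15.821, i.e. 15.8 to one decimal place.
The excellent type prefers to separate.

15.8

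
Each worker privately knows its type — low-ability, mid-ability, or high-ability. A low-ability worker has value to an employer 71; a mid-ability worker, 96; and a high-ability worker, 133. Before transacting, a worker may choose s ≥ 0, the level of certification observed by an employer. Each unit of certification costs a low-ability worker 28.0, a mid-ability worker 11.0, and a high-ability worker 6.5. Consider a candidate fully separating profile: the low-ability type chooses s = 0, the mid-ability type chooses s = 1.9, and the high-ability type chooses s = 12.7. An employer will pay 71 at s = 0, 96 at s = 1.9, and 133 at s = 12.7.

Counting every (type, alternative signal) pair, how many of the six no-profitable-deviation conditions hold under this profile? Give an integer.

4

High-ability (own payoff 133 − 6.5×12.7 = 50.45): to s=0 gives 71 → profitable ✗; to s=1.9 gives 96 − 6.5×1.9 = 83.65 → profitable ✗.
Low-ability (own payoff 71): to s=1.9 gives 96 − 28.0×1.9 = 42.8 → no gain ✓; to s=12.7 gives 133 − 28.0×12.7 = -222.6 → no gain ✓.
Mid-ability (own payoff 96 − 11.0×1.9 = 75.1): to s=0 gives 71 → no gain ✓; to s=12.7 gives 133 − 11.0×12.7 = -6.7 → no gain ✓.
4 of the 6 constraints hold; not an equilibrium.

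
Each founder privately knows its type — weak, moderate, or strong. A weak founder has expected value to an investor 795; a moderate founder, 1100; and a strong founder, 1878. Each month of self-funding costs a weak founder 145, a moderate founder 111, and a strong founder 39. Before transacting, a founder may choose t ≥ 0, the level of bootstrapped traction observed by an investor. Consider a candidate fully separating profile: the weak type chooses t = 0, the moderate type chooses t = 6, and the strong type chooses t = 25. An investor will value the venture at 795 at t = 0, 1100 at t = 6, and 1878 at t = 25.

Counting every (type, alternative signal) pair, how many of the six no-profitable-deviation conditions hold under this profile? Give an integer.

Strong (own payoff 1878 − 39×25 = 903): to t=0 gives 795 → no gain ✓; to t=6 gives 1100 − 39×6 = 866 → no gain ✓.
Moderate (own payoff 1100 − 111×6 = 434): to t=0 gives 795 → profitable ✗; to t=25 gives 1878 − 111×25 = -897 → no gain ✓.
Weak (own payoff 795): to t=6 gives 1100 − 145×6 = 230 → no gain ✓; to t=25 gives 1878 − 145×25 = -1747 → no gain ✓.
5 of the 6 constraints hold; not an equilibrium.

5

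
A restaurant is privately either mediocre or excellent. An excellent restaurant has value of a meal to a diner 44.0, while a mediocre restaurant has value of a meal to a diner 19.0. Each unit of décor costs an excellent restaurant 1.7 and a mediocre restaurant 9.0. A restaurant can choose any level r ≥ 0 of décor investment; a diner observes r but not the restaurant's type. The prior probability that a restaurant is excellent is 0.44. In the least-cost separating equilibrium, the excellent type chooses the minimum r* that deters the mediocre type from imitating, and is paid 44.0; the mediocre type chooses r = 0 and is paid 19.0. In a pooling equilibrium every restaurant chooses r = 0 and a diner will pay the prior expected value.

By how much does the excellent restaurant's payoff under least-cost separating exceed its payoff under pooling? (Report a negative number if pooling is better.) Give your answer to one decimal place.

Least-cost separating signal: r* solves 19.0 = 44.0 − 9.0·r*, so r* = (44.0 − 19.0)/9.0 ≈ 2.7778.
Excellent type's separating payoff: 44.0 − 1.7 × r* = 44.0 − 1.7 × (44.0 − 19.0)/9.0 = 44.0 − 42.5/9.0 ≈ 39.278.
Pooling payoff: 0.44 × 44.0 + 0.56 × 19.0 = 30.
Difference: 39.278 − 30 = 9.278, i.e. 9.3 to one decimal place.
The excellent type prefers to separate.

9.3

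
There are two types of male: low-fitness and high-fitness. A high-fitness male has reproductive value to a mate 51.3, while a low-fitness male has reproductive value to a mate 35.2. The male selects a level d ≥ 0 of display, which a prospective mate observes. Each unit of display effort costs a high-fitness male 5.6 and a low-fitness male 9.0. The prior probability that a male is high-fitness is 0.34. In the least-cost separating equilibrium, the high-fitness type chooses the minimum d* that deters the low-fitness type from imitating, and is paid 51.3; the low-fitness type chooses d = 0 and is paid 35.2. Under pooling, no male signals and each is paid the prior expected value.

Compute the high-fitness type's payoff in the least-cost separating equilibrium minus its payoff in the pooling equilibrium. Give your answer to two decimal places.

0.61

Least-cost separating signal: d* solves 35.2 = 51.3 − 9.0·d*, so d* = (51.3 − 35.2)/9.0 ≈ 1.7889.
High-fitness type's separating payoff: 51.3 − 5.6 × d* = 51.3 − 5.6 × (51.3 − 35.2)/9.0 = 51.3 − 90.16/9.0 ≈ 41.2822.
Pooling payoff: 0.34 × 51.3 + 0.66 × 35.2 = 40.674.
Difference: 41.2822 − 40.674 = 0.6082, i.e. 0.61 to two decimal places.
The high-fitness type prefers to separate.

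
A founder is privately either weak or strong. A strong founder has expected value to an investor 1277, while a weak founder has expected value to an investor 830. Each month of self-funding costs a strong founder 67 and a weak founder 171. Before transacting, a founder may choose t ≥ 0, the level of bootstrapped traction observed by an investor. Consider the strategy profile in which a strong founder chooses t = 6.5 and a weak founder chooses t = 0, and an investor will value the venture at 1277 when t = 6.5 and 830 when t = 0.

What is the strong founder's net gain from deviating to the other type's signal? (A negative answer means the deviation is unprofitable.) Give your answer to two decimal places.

-11.50

Playing t = 6.5 the strong founder receives 1277 − 67 × 6.5 = 841.5.
Deviating to t = 0 yields 830 instead.
Gain from deviating: 830 − 841.5 = -11.50.
The gain is negative, so the strong type's incentive-compatibility constraint is satisfied.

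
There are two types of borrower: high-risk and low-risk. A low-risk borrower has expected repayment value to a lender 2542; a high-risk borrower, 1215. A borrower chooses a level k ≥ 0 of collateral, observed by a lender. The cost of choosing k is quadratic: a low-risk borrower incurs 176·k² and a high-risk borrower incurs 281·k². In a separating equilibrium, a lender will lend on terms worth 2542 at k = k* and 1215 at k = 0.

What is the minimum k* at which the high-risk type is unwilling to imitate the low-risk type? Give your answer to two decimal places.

2.17

The high-risk type at k = 0 receives 1215; imitating at k* yields 2542 − 281·k*².
Indifference: 1215 = 2542 − 281·k*², so k*² = (2542 − 1215) / 281 ≈ 4.7224.
k* = √4.7224 ≈ 2.17.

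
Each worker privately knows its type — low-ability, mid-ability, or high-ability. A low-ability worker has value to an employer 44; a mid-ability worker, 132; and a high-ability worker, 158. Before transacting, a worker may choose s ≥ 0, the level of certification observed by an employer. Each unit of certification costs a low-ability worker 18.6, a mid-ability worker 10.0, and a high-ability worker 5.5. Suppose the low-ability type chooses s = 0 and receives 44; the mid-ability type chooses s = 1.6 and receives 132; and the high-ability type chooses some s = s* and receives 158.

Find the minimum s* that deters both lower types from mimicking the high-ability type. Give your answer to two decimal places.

Low-ability type (on-path payoff 44) won't mimic when 44 ≥ 158 − 18.6·s*, i.e. s* ≥ 6.13.
Mid-ability type (on-path payoff 132 − 10.0×1.6 = 116) won't mimic when 116 ≥ 158 − 10.0·s*, i.e. s* ≥ 4.20.
Both must hold, so s* = max(6.13, 4.20) = 6.13. The low-ability type's constraint binds.

6.13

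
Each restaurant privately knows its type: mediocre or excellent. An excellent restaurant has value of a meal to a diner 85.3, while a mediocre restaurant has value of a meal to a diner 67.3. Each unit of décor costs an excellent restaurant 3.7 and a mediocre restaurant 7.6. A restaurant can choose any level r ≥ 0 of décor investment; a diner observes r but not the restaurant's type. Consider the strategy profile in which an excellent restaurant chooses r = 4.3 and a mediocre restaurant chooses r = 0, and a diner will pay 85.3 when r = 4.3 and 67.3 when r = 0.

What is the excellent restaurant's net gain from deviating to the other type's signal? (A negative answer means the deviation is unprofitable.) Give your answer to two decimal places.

-2.09

Playing r = 4.3 the excellent restaurant receives 85.3 − 3.7 × 4.3 = 69.39.
Deviating to r = 0 yields 67.3 instead.
Gain from deviating: 67.3 − 69.39 = -2.09.
The gain is negative, so the excellent type's incentive-compatibility constraint is satisfied.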